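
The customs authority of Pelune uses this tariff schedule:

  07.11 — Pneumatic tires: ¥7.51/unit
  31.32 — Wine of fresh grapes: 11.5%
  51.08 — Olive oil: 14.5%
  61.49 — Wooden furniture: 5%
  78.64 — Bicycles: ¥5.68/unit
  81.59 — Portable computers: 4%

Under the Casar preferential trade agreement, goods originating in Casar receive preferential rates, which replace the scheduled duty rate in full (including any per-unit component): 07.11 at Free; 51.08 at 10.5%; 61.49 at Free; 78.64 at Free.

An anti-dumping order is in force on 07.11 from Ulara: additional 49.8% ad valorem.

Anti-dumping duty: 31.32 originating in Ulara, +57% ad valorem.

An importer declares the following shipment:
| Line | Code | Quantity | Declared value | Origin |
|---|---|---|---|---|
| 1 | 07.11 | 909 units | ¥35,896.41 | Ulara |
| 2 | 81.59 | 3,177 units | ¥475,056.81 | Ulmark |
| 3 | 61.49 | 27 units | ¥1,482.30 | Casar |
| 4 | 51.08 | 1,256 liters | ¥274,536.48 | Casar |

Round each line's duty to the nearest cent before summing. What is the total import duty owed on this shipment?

Line 1 (07.11, Ulara, 909 units, ¥35,896.41):
Base rate for 07.11 is ¥7.51/unit.
07.11 has an FTA preferential rate, but origin Ulara is not Casar; base rate stands.
Additional duty on 07.11 from Ulara: +49.8% ad valorem. Applied ad valorem rate = 49.8%.
Duty = ¥35,896.41 × 49.8% + 909 × ¥7.51 = ¥24,703.00.
Line 2 (81.59, Ulmark, 3,177 units, ¥475,056.81):
Base rate for 81.59 is 4%.
Duty = ¥475,056.81 × 4% = ¥19,002.27.
Line 3 (61.49, Casar, 27 units, ¥1,482.30):
Base rate for 61.49 is 5%.
Origin Casar qualifies under the Pelune–Casar agreement and 61.49 is covered: preferential rate Free applies instead.
Duty = ¥1,482.30 × 0% = ¥0.00.
Line 4 (51.08, Casar, 1,256 liters, ¥274,536.48):
Base rate for 51.08 is 14.5%.
Origin Casar qualifies under the Pelune–Casar agreement and 51.08 is covered: preferential rate 10.5% applies instead.
Duty = ¥274,536.48 × 10.5% = ¥28,826.33.
Total = ¥24,703.00 + ¥19,002.27 + ¥0.00 + ¥28,826.33 = ¥72,531.60.

¥72,531.60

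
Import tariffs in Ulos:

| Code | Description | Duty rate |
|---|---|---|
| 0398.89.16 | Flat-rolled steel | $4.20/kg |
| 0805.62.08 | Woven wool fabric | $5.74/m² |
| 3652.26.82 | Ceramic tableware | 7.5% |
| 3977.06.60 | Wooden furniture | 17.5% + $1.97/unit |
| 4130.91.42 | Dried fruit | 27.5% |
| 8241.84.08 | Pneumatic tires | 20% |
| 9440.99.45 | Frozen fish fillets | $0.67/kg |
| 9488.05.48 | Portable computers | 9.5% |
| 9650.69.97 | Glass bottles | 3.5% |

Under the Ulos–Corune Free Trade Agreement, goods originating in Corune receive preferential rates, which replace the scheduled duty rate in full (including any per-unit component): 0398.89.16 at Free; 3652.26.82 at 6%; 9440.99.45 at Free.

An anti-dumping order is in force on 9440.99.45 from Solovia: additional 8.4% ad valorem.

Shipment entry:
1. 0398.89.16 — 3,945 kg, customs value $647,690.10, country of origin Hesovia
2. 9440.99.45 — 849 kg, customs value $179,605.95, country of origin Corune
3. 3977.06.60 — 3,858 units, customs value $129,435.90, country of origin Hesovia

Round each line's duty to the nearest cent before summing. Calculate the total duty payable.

Line 1 (0398.89.16, Hesovia, 3,945 kg, $647,690.10):
Base rate for 0398.89.16 is $4.20/kg.
0398.89.16 has an FTA preferential rate, but origin Hesovia is not Corune; base rate stands.
Duty = 3,945 × $4.20 = $16,569.00.
Line 2 (9440.99.45, Corune, 849 kg, $179,605.95):
Base rate for 9440.99.45 is $0.67/kg.
Origin Corune qualifies under the Ulos–Corune agreement and 9440.99.45 is covered: preferential rate Free applies instead.
The additional-duty order on 9440.99.45 targets Solovia, not Corune; it does not apply.
Duty = $179,605.95 × 0% = $0.00.
Line 3 (3977.06.60, Hesovia, 3,858 units, $129,435.90):
Base rate for 3977.06.60 is 17.5% + $1.97/unit.
Duty = $129,435.90 × 17.5% + 3,858 × $1.97 = $30,251.54.
Total = $16,569.00 + $0.00 + $30,251.54 = $46,820.54.

$46,820.54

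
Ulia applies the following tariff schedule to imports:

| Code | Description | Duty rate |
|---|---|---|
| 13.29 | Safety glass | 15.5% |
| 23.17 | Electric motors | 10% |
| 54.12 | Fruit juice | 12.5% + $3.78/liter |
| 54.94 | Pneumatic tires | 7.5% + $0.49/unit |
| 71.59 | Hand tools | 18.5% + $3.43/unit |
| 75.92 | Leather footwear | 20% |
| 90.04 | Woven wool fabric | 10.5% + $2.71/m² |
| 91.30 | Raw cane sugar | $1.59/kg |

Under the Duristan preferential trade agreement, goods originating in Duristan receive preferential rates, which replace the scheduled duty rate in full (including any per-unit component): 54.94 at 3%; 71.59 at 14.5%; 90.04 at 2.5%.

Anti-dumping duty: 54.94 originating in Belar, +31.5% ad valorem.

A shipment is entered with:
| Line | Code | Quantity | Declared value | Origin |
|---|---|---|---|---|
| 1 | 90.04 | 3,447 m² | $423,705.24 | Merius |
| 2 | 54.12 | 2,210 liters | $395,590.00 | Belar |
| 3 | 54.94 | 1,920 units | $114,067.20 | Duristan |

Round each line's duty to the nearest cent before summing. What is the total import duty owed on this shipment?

$115,054.99

Line 1 (90.04, Merius, 3,447 m², $423,705.24):
Base rate for 90.04 is 10.5% + $2.71/m².
90.04 has an FTA preferential rate, but origin Merius is not Duristan; base rate stands.
Duty = $423,705.24 × 10.5% + 3,447 × $2.71 = $53,830.42.
Line 2 (54.12, Belar, 2,210 liters, $395,590.00):
Base rate for 54.12 is 12.5% + $3.78/liter.
Duty = $395,590.00 × 12.5% + 2,210 × $3.78 = $57,802.55.
Line 3 (54.94, Duristan, 1,920 units, $114,067.20):
Base rate for 54.94 is 7.5% + $0.49/unit.
Origin Duristan qualifies under the Ulia–Duristan agreement and 54.94 is covered: preferential rate 3% applies instead.
The additional-duty order on 54.94 targets Belar, not Duristan; it does not apply.
Duty = $114,067.20 × 3% = $3,422.02.
Total = $53,830.42 + $57,802.55 + $3,422.02 = $115,054.99.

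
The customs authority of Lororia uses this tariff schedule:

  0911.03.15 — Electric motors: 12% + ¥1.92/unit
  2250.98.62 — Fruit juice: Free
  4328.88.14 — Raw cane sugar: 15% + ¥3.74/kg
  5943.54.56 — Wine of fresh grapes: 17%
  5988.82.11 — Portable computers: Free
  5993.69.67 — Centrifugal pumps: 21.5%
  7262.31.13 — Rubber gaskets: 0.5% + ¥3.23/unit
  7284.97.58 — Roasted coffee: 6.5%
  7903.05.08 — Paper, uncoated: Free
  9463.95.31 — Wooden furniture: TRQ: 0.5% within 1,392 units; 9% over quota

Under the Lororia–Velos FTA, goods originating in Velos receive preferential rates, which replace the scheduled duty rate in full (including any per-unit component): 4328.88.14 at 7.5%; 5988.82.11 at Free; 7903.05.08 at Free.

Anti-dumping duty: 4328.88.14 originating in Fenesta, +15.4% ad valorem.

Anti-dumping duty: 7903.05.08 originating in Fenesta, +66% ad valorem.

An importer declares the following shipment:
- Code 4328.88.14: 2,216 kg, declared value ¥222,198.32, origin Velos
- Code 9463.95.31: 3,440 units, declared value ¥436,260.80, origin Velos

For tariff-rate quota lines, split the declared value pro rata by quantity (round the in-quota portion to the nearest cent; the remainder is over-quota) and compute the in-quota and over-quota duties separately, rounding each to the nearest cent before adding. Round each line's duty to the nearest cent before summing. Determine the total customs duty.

¥40,923.00

Line 1 (4328.88.14, Velos, 2,216 kg, ¥222,198.32):
Base rate for 4328.88.14 is 15% + ¥3.74/kg.
Origin Velos qualifies under the Lororia–Velos agreement and 4328.88.14 is covered: preferential rate 7.5% applies instead.
The additional-duty order on 4328.88.14 targets Fenesta, not Velos; it does not apply.
Duty = ¥222,198.32 × 7.5% = ¥16,664.87.
Line 2 (9463.95.31, Velos, 3,440 units, ¥436,260.80):
Code 9463.95.31 is under a tariff-rate quota (threshold 1,392 units). In-quota: 1,392 units at 0.5%; over-quota: 2,048 units at 9%.
Pro-rata value split: in-quota = ¥436,260.80 × 1,392/3,440 = ¥176,533.44; over-quota = ¥436,260.80 − ¥176,533.44 = ¥259,727.36.
In-quota duty = ¥176,533.44 × 0.5% = ¥882.67. Over-quota duty = ¥259,727.36 × 9% = ¥23,375.46.
Line duty = ¥882.67 + ¥23,375.46 = ¥24,258.13.
Total = ¥16,664.87 + ¥24,258.13 = ¥40,923.00.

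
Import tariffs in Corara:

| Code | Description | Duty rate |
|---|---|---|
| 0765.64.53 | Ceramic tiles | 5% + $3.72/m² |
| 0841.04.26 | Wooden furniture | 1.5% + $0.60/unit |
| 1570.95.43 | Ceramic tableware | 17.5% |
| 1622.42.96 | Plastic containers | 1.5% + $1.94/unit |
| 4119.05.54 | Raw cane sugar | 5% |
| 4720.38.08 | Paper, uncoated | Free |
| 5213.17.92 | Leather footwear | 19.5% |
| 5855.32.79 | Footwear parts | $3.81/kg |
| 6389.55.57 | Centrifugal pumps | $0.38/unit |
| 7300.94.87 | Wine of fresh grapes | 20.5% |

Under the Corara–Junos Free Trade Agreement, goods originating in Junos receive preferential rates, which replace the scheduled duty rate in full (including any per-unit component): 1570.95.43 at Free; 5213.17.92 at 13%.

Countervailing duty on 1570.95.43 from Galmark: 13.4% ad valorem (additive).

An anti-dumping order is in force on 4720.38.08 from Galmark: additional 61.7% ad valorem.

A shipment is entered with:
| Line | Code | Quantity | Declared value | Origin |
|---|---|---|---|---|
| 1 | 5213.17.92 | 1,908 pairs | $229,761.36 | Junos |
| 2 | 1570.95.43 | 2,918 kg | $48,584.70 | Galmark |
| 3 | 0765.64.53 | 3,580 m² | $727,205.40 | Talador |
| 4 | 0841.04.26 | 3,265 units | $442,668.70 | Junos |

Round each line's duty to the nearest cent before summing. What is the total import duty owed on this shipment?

Line 1 (5213.17.92, Junos, 1,908 pairs, $229,761.36):
Base rate for 5213.17.92 is 19.5%.
Origin Junos qualifies under the Corara–Junos agreement and 5213.17.92 is covered: preferential rate 13% applies instead.
Duty = $229,761.36 × 13% = $29,868.98.
Line 2 (1570.95.43, Galmark, 2,918 kg, $48,584.70):
Base rate for 1570.95.43 is 17.5%.
1570.95.43 has an FTA preferential rate, but origin Galmark is not Junos; base rate stands.
Additional duty on 1570.95.43 from Galmark: +13.4%. Applied ad valorem rate: 17.5% + 13.4% = 30.9%.
Duty = $48,584.70 × 30.9% = $15,012.67.
Line 3 (0765.64.53, Talador, 3,580 m², $727,205.40):
Base rate for 0765.64.53 is 5% + $3.72/m².
Duty = $727,205.40 × 5% + 3,580 × $3.72 = $49,677.87.
Line 4 (0841.04.26, Junos, 3,265 units, $442,668.70):
Base rate for 0841.04.26 is 1.5% + $0.60/unit.
Origin Junos is the FTA partner but 0841.04.26 is not on the preference list; base rate stands.
Duty = $442,668.70 × 1.5% + 3,265 × $0.60 = $8,599.03.
Total = $29,868.98 + $15,012.67 + $49,677.87 + $8,599.03 = $103,158.55.

$103,158.55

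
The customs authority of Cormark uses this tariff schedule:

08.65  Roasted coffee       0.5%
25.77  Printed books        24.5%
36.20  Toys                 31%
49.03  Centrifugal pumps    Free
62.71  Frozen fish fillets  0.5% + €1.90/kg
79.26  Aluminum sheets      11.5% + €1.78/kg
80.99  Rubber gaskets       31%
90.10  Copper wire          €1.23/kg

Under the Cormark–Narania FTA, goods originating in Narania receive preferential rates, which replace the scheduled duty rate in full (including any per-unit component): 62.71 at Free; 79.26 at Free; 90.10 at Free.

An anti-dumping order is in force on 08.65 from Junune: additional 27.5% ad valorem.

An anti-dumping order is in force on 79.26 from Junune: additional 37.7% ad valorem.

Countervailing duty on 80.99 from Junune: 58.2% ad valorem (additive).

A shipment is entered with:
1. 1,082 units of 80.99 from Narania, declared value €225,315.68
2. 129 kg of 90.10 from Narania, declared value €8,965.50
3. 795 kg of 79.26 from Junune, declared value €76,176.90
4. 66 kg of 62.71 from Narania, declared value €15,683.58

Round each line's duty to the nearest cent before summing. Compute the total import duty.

€108,741.99

Line 1 (80.99, Narania, 1,082 units, €225,315.68):
Base rate for 80.99 is 31%.
Origin Narania is the FTA partner but 80.99 is not on the preference list; base rate stands.
The additional-duty order on 80.99 targets Junune, not Narania; it does not apply.
Duty = €225,315.68 × 31% = €69,847.86.
Line 2 (90.10, Narania, 129 kg, €8,965.50):
Base rate for 90.10 is €1.23/kg.
Origin Narania qualifies under the Cormark–Narania agreement and 90.10 is covered: preferential rate Free applies instead.
Duty = €8,965.50 × 0% = €0.00.
Line 3 (79.26, Junune, 795 kg, €76,176.90):
Base rate for 79.26 is 11.5% + €1.78/kg.
79.26 has an FTA preferential rate, but origin Junune is not Narania; base rate stands.
Additional duty on 79.26 from Junune: +37.7%. Applied ad valorem rate: 11.5% + 37.7% = 49.2%.
Duty = €76,176.90 × 49.2% + 795 × €1.78 = €38,894.13.
Line 4 (62.71, Narania, 66 kg, €15,683.58):
Base rate for 62.71 is 0.5% + €1.90/kg.
Origin Narania qualifies under the Cormark–Narania agreement and 62.71 is covered: preferential rate Free applies instead.
Duty = €15,683.58 × 0% = €0.00.
Total = €69,847.86 + €0.00 + €38,894.13 + €0.00 = €108,741.99.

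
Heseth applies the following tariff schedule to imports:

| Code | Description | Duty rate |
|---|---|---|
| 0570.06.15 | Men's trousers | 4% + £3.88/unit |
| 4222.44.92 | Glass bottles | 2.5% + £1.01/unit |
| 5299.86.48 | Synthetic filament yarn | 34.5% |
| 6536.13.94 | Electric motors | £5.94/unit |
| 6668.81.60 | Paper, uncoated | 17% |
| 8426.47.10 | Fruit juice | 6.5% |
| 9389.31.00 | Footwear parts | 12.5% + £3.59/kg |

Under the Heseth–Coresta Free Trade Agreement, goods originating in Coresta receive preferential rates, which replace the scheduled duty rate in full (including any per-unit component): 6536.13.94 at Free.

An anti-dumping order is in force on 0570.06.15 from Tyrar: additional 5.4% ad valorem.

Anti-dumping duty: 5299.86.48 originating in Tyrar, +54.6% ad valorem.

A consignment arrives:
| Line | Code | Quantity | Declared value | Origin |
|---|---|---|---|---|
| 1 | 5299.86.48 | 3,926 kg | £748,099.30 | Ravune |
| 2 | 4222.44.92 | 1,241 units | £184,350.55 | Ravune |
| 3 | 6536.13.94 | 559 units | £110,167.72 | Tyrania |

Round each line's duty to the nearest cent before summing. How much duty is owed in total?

Line 1 (5299.86.48, Ravune, 3,926 kg, £748,099.30):
Base rate for 5299.86.48 is 34.5%.
The additional-duty order on 5299.86.48 targets Tyrar, not Ravune; it does not apply.
Duty = £748,099.30 × 34.5% = £258,094.26.
Line 2 (4222.44.92, Ravune, 1,241 units, £184,350.55):
Base rate for 4222.44.92 is 2.5% + £1.01/unit.
Duty = £184,350.55 × 2.5% + 1,241 × £1.01 = £5,862.17.
Line 3 (6536.13.94, Tyrania, 559 units, £110,167.72):
Base rate for 6536.13.94 is £5.94/unit.
6536.13.94 has an FTA preferential rate, but origin Tyrania is not Coresta; base rate stands.
Duty = 559 × £5.94 = £3,320.46.
Total = £258,094.26 + £5,862.17 + £3,320.46 = £267,276.89.

£267,276.89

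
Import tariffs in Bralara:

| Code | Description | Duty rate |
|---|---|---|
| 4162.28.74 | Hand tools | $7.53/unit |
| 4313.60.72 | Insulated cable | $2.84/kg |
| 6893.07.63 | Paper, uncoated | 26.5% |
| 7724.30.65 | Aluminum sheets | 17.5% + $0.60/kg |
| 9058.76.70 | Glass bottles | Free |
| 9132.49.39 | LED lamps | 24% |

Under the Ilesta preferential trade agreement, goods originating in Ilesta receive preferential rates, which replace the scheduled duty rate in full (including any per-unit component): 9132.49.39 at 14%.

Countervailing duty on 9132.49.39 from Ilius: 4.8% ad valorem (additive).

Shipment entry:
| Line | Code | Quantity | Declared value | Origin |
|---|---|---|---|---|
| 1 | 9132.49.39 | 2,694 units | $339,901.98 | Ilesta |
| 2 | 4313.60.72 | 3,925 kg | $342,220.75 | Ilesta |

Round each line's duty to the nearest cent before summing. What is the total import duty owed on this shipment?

Line 1 (9132.49.39, Ilesta, 2,694 units, $339,901.98):
Base rate for 9132.49.39 is 24%.
Origin Ilesta qualifies under the Bralara–Ilesta agreement and 9132.49.39 is covered: preferential rate 14% applies instead.
The additional-duty order on 9132.49.39 targets Ilius, not Ilesta; it does not apply.
Duty = $339,901.98 × 14% = $47,586.28.
Line 2 (4313.60.72, Ilesta, 3,925 kg, $342,220.75):
Base rate for 4313.60.72 is $2.84/kg.
Origin Ilesta is the FTA partner but 4313.60.72 is not on the preference list; base rate stands.
Duty = 3,925 × $2.84 = $11,147.00.
Total = $47,586.28 + $11,147.00 = $58,733.28.

$58,733.28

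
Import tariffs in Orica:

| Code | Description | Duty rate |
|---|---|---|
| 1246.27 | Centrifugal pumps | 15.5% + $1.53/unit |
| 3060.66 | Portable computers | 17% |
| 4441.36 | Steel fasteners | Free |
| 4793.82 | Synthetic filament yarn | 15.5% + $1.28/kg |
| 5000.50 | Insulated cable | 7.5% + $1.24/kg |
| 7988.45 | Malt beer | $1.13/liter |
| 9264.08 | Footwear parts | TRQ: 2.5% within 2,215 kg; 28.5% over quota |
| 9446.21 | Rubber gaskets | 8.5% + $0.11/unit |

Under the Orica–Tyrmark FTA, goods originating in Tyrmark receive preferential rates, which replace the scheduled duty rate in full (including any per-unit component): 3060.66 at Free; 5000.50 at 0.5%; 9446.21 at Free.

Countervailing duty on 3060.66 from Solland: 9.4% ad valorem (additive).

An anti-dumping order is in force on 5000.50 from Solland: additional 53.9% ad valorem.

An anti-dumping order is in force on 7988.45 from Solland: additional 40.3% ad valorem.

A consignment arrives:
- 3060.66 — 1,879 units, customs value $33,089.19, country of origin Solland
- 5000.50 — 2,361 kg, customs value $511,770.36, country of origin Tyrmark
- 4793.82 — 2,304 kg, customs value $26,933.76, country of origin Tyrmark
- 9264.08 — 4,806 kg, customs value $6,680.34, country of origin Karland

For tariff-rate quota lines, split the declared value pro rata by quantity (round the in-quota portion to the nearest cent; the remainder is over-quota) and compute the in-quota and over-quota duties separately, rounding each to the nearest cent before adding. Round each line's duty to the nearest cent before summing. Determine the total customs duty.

Line 1 (3060.66, Solland, 1,879 units, $33,089.19):
Base rate for 3060.66 is 17%.
3060.66 has an FTA preferential rate, but origin Solland is not Tyrmark; base rate stands.
Additional duty on 3060.66 from Solland: +9.4%. Applied ad valorem rate: 17% + 9.4% = 26.4%.
Duty = $33,089.19 × 26.4% = $8,735.55.
Line 2 (5000.50, Tyrmark, 2,361 kg, $511,770.36):
Base rate for 5000.50 is 7.5% + $1.24/kg.
Origin Tyrmark qualifies under the Orica–Tyrmark agreement and 5000.50 is covered: preferential rate 0.5% applies instead.
The additional-duty order on 5000.50 targets Solland, not Tyrmark; it does not apply.
Duty = $511,770.36 × 0.5% = $2,558.85.
Line 3 (4793.82, Tyrmark, 2,304 kg, $26,933.76):
Base rate for 4793.82 is 15.5% + $1.28/kg.
Origin Tyrmark is the FTA partner but 4793.82 is not on the preference list; base rate stands.
Duty = $26,933.76 × 15.5% + 2,304 × $1.28 = $7,123.85.
Line 4 (9264.08, Karland, 4,806 kg, $6,680.34):
Code 9264.08 is under a tariff-rate quota (threshold 2,215 kg). In-quota: 2,215 kg at 2.5%; over-quota: 2,591 kg at 28.5%.
Pro-rata value split: in-quota = $6,680.34 × 2,215/4,806 = $3,078.85; over-quota = $6,680.34 − $3,078.85 = $3,601.49.
In-quota duty = $3,078.85 × 2.5% = $76.97. Over-quota duty = $3,601.49 × 28.5% = $1,026.42.
Line duty = $76.97 + $1,026.42 = $1,103.39.
Total = $8,735.55 + $2,558.85 + $7,123.85 + $1,103.39 = $19,521.64.

$19,521.64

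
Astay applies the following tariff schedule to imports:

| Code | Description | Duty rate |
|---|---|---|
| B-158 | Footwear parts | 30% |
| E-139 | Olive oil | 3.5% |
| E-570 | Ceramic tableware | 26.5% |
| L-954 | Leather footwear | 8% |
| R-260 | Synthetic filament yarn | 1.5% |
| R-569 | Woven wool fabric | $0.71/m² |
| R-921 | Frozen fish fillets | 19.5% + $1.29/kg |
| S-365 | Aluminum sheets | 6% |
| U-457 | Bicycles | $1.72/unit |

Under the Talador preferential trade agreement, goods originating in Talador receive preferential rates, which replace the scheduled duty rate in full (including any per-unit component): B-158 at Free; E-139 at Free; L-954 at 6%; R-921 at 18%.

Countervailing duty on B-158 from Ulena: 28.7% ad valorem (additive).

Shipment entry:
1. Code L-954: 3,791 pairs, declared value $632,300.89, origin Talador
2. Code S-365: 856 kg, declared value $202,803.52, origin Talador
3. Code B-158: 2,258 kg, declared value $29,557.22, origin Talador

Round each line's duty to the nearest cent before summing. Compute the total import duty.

$50,106.26

Line 1 (L-954, Talador, 3,791 pairs, $632,300.89):
Base rate for L-954 is 8%.
Origin Talador qualifies under the Astay–Talador agreement and L-954 is covered: preferential rate 6% applies instead.
Duty = $632,300.89 × 6% = $37,938.05.
Line 2 (S-365, Talador, 856 kg, $202,803.52):
Base rate for S-365 is 6%.
Origin Talador is the FTA partner but S-365 is not on the preference list; base rate stands.
Duty = $202,803.52 × 6% = $12,168.21.
Line 3 (B-158, Talador, 2,258 kg, $29,557.22):
Base rate for B-158 is 30%.
Origin Talador qualifies under the Astay–Talador agreement and B-158 is covered: preferential rate Free applies instead.
The additional-duty order on B-158 targets Ulena, not Talador; it does not apply.
Duty = $29,557.22 × 0% = $0.00.
Total = $37,938.05 + $12,168.21 + $0.00 = $50,106.26.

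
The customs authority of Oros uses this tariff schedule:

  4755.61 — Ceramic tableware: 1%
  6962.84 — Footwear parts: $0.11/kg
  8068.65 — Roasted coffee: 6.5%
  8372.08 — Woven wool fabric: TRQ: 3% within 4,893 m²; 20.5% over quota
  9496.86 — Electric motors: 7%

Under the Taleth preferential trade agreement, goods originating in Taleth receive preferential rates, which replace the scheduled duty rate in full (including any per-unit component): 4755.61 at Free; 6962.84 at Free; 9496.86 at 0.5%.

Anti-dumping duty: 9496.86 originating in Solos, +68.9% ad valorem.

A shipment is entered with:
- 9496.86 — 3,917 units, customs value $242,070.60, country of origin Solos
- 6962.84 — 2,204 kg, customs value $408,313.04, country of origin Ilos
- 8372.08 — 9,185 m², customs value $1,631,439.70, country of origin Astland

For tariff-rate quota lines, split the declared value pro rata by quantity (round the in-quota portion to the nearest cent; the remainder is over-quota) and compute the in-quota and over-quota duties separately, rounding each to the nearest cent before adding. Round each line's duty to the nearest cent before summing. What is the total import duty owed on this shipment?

Line 1 (9496.86, Solos, 3,917 units, $242,070.60):
Base rate for 9496.86 is 7%.
9496.86 has an FTA preferential rate, but origin Solos is not Taleth; base rate stands.
Additional duty on 9496.86 from Solos: +68.9%. Applied ad valorem rate: 7% + 68.9% = 75.9%.
Duty = $242,070.60 × 75.9% = $183,731.59.
Line 2 (6962.84, Ilos, 2,204 kg, $408,313.04):
Base rate for 6962.84 is $0.11/kg.
6962.84 has an FTA preferential rate, but origin Ilos is not Taleth; base rate stands.
Duty = 2,204 × $0.11 = $242.44.
Line 3 (8372.08, Astland, 9,185 m², $1,631,439.70):
Code 8372.08 is under a tariff-rate quota (threshold 4,893 m²). In-quota: 4,893 m² at 3%; over-quota: 4,292 m² at 20.5%.
Pro-rata value split: in-quota = $1,631,439.70 × 4,893/9,185 = $869,094.66; over-quota = $1,631,439.70 − $869,094.66 = $762,345.04.
In-quota duty = $869,094.66 × 3% = $26,072.84. Over-quota duty = $762,345.04 × 20.5% = $156,280.73.
Line duty = $26,072.84 + $156,280.73 = $182,353.57.
Total = $183,731.59 + $242.44 + $182,353.57 = $366,327.60.

$366,327.60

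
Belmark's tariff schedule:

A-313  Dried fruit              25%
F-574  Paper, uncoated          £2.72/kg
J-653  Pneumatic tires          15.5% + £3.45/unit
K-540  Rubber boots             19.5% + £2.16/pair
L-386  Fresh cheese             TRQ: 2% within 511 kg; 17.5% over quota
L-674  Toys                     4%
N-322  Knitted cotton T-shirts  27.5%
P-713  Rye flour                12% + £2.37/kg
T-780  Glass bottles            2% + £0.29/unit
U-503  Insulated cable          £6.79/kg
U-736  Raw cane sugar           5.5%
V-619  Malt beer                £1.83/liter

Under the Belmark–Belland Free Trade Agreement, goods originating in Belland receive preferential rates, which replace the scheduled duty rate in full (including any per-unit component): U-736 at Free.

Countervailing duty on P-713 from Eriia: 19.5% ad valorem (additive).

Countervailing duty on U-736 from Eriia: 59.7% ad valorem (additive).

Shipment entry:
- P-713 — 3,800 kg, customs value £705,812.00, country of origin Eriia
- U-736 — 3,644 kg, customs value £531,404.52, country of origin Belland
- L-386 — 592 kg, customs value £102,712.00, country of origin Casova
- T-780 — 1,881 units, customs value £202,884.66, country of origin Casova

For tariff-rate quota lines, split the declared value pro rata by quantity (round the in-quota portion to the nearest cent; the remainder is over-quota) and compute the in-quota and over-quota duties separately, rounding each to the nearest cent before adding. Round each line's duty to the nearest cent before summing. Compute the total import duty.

Line 1 (P-713, Eriia, 3,800 kg, £705,812.00):
Base rate for P-713 is 12% + £2.37/kg.
Additional duty on P-713 from Eriia: +19.5%. Applied ad valorem rate: 12% + 19.5% = 31.5%.
Duty = £705,812.00 × 31.5% + 3,800 × £2.37 = £231,336.78.
Line 2 (U-736, Belland, 3,644 kg, £531,404.52):
Base rate for U-736 is 5.5%.
Origin Belland qualifies under the Belmark–Belland agreement and U-736 is covered: preferential rate Free applies instead.
The additional-duty order on U-736 targets Eriia, not Belland; it does not apply.
Duty = £531,404.52 × 0% = £0.00.
Line 3 (L-386, Casova, 592 kg, £102,712.00):
Code L-386 is under a tariff-rate quota (threshold 511 kg). In-quota: 511 kg at 2%; over-quota: 81 kg at 17.5%.
Pro-rata value split: in-quota = £102,712.00 × 511/592 = £88,658.50; over-quota = £102,712.00 − £88,658.50 = £14,053.50.
In-quota duty = £88,658.50 × 2% = £1,773.17. Over-quota duty = £14,053.50 × 17.5% = £2,459.36.
Line duty = £1,773.17 + £2,459.36 = £4,232.53.
Line 4 (T-780, Casova, 1,881 units, £202,884.66):
Base rate for T-780 is 2% + £0.29/unit.
Duty = £202,884.66 × 2% + 1,881 × £0.29 = £4,603.18.
Total = £231,336.78 + £0.00 + £4,232.53 + £4,603.18 = £240,172.49.

£240,172.49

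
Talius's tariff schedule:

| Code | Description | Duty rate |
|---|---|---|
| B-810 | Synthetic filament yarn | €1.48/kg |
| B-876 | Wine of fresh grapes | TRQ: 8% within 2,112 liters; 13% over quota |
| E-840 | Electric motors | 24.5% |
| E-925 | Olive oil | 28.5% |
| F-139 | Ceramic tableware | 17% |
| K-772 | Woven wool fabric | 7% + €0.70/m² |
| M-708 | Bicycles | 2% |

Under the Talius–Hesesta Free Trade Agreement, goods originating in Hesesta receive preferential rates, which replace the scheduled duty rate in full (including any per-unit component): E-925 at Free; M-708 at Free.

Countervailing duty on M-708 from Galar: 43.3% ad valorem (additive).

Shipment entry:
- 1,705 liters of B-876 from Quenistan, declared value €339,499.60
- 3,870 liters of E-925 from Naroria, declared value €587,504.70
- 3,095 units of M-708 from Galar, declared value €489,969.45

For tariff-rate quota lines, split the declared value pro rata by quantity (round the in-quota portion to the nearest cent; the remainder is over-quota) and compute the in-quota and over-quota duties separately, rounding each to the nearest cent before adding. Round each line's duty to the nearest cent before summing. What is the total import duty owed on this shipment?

€416,554.97

Line 1 (B-876, Quenistan, 1,705 liters, €339,499.60):
Code B-876 is under a tariff-rate quota (threshold 2,112 liters). Quantity 1,705 liters is within the quota, so the in-quota rate 8% applies to the full value.
Duty = €339,499.60 × 8% = €27,159.97.
Line 2 (E-925, Naroria, 3,870 liters, €587,504.70):
Base rate for E-925 is 28.5%.
E-925 has an FTA preferential rate, but origin Naroria is not Hesesta; base rate stands.
Duty = €587,504.70 × 28.5% = €167,438.84.
Line 3 (M-708, Galar, 3,095 units, €489,969.45):
Base rate for M-708 is 2%.
M-708 has an FTA preferential rate, but origin Galar is not Hesesta; base rate stands.
Additional duty on M-708 from Galar: +43.3%. Applied ad valorem rate: 2% + 43.3% = 45.3%.
Duty = €489,969.45 × 45.3% = €221,956.16.
Total = €27,159.97 + €167,438.84 + €221,956.16 = €416,554.97.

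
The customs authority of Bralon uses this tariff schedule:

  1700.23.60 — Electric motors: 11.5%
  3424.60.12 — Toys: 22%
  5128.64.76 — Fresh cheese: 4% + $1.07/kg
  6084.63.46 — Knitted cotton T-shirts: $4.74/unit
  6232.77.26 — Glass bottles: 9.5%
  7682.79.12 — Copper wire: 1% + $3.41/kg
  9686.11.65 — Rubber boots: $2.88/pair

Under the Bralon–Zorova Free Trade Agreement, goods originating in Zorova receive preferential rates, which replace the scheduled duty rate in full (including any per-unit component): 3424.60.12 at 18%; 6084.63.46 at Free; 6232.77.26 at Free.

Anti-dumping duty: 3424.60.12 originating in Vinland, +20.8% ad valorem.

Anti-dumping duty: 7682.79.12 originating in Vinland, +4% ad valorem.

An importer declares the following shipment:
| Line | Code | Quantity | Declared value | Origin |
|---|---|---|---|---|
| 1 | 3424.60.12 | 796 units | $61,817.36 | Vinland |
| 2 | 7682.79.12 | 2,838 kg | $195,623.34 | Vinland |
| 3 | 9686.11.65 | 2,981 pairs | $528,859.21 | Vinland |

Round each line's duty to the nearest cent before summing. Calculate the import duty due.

Line 1 (3424.60.12, Vinland, 796 units, $61,817.36):
Base rate for 3424.60.12 is 22%.
3424.60.12 has an FTA preferential rate, but origin Vinland is not Zorova; base rate stands.
Additional duty on 3424.60.12 from Vinland: +20.8%. Applied ad valorem rate: 22% + 20.8% = 42.8%.
Duty = $61,817.36 × 42.8% = $26,457.83.
Line 2 (7682.79.12, Vinland, 2,838 kg, $195,623.34):
Base rate for 7682.79.12 is 1% + $3.41/kg.
Additional duty on 7682.79.12 from Vinland: +4%. Applied ad valorem rate: 1% + 4% = 5%.
Duty = $195,623.34 × 5% + 2,838 × $3.41 = $19,458.75.
Line 3 (9686.11.65, Vinland, 2,981 pairs, $528,859.21):
Base rate for 9686.11.65 is $2.88/pair.
Duty = 2,981 × $2.88 = $8,585.28.
Total = $26,457.83 + $19,458.75 + $8,585.28 = $54,501.86.

$54,501.86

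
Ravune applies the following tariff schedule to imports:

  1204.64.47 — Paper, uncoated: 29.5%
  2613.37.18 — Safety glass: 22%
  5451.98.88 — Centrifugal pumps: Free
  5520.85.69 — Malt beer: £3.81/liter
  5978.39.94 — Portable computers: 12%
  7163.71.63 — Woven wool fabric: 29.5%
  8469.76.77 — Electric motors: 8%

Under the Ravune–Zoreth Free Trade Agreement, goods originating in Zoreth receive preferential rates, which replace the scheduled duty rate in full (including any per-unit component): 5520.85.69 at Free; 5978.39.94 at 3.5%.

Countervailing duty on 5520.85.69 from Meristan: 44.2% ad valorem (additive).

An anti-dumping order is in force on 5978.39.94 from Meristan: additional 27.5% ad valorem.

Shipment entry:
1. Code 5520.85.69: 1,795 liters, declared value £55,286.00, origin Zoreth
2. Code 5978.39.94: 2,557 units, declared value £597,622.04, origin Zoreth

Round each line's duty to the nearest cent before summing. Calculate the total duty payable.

Line 1 (5520.85.69, Zoreth, 1,795 liters, £55,286.00):
Base rate for 5520.85.69 is £3.81/liter.
Origin Zoreth qualifies under the Ravune–Zoreth agreement and 5520.85.69 is covered: preferential rate Free applies instead.
The additional-duty order on 5520.85.69 targets Meristan, not Zoreth; it does not apply.
Duty = £55,286.00 × 0% = £0.00.
Line 2 (5978.39.94, Zoreth, 2,557 units, £597,622.04):
Base rate for 5978.39.94 is 12%.
Origin Zoreth qualifies under the Ravune–Zoreth agreement and 5978.39.94 is covered: preferential rate 3.5% applies instead.
The additional-duty order on 5978.39.94 targets Meristan, not Zoreth; it does not apply.
Duty = £597,622.04 × 3.5% = £20,916.77.
Total = £0.00 + £20,916.77 = £20,916.77.

£20,916.77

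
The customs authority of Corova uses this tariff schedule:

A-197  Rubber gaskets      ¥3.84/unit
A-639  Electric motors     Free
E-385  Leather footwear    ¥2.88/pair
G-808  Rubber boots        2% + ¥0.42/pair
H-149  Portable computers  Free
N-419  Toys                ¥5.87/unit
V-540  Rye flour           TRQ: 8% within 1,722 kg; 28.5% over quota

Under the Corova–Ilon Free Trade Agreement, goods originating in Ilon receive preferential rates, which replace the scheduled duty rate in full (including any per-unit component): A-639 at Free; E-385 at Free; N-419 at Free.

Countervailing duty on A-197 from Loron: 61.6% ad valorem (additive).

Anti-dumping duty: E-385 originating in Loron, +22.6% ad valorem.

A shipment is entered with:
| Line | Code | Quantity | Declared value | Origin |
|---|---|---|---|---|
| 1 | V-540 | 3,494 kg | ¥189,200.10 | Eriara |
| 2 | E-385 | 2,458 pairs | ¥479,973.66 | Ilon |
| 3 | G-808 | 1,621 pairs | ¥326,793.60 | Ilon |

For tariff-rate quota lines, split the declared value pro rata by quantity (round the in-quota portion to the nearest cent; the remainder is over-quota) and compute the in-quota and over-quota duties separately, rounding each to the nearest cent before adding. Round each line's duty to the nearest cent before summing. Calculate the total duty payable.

¥42,023.22

Line 1 (V-540, Eriara, 3,494 kg, ¥189,200.10):
Code V-540 is under a tariff-rate quota (threshold 1,722 kg). In-quota: 1,722 kg at 8%; over-quota: 1,772 kg at 28.5%.
Pro-rata value split: in-quota = ¥189,200.10 × 1,722/3,494 = ¥93,246.30; over-quota = ¥189,200.10 − ¥93,246.30 = ¥95,953.80.
In-quota duty = ¥93,246.30 × 8% = ¥7,459.70. Over-quota duty = ¥95,953.80 × 28.5% = ¥27,346.83.
Line duty = ¥7,459.70 + ¥27,346.83 = ¥34,806.53.
Line 2 (E-385, Ilon, 2,458 pairs, ¥479,973.66):
Base rate for E-385 is ¥2.88/pair.
Origin Ilon qualifies under the Corova–Ilon agreement and E-385 is covered: preferential rate Free applies instead.
The additional-duty order on E-385 targets Loron, not Ilon; it does not apply.
Duty = ¥479,973.66 × 0% = ¥0.00.
Line 3 (G-808, Ilon, 1,621 pairs, ¥326,793.60):
Base rate for G-808 is 2% + ¥0.42/pair.
Origin Ilon is the FTA partner but G-808 is not on the preference list; base rate stands.
Duty = ¥326,793.60 × 2% + 1,621 × ¥0.42 = ¥7,216.69.
Total = ¥34,806.53 + ¥0.00 + ¥7,216.69 = ¥42,023.22.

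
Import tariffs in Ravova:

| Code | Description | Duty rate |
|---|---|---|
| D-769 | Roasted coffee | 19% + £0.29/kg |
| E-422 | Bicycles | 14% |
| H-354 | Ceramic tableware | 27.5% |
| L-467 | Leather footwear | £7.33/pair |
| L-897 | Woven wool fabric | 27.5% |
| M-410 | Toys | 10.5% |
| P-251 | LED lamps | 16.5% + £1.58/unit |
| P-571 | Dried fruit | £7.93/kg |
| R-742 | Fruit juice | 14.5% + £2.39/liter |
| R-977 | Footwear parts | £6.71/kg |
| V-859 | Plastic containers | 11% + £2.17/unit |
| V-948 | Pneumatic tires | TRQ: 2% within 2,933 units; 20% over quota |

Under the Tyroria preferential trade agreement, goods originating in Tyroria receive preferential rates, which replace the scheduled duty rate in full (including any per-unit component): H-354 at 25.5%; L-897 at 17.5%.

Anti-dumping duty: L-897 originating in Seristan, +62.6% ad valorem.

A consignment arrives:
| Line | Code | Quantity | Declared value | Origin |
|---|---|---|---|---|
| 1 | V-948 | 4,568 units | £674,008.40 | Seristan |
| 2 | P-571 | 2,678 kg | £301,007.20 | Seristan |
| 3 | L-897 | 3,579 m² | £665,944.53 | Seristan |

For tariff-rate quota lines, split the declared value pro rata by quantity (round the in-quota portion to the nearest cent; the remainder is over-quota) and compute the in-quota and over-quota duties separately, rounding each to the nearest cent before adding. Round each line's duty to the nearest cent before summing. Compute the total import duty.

£678,156.69

Line 1 (V-948, Seristan, 4,568 units, £674,008.40):
Code V-948 is under a tariff-rate quota (threshold 2,933 units). In-quota: 2,933 units at 2%; over-quota: 1,635 units at 20%.
Pro-rata value split: in-quota = £674,008.40 × 2,933/4,568 = £432,764.15; over-quota = £674,008.40 − £432,764.15 = £241,244.25.
In-quota duty = £432,764.15 × 2% = £8,655.28. Over-quota duty = £241,244.25 × 20% = £48,248.85.
Line duty = £8,655.28 + £48,248.85 = £56,904.13.
Line 2 (P-571, Seristan, 2,678 kg, £301,007.20):
Base rate for P-571 is £7.93/kg.
Duty = 2,678 × £7.93 = £21,236.54.
Line 3 (L-897, Seristan, 3,579 m², £665,944.53):
Base rate for L-897 is 27.5%.
L-897 has an FTA preferential rate, but origin Seristan is not Tyroria; base rate stands.
Additional duty on L-897 from Seristan: +62.6%. Applied ad valorem rate: 27.5% + 62.6% = 90.1%.
Duty = £665,944.53 × 90.1% = £600,016.02.
Total = £56,904.13 + £21,236.54 + £600,016.02 = £678,156.69.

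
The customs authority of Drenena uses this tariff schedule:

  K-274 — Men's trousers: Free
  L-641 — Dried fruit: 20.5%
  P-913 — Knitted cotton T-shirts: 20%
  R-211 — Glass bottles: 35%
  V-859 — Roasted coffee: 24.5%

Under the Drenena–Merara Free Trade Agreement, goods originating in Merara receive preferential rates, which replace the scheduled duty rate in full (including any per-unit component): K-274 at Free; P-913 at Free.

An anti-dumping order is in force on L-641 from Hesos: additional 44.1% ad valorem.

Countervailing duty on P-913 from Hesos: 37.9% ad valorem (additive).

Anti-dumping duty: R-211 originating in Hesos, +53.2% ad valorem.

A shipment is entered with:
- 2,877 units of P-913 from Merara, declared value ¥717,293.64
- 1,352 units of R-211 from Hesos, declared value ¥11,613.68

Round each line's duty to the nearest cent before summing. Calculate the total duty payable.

¥10,243.27

Line 1 (P-913, Merara, 2,877 units, ¥717,293.64):
Base rate for P-913 is 20%.
Origin Merara qualifies under the Drenena–Merara agreement and P-913 is covered: preferential rate Free applies instead.
The additional-duty order on P-913 targets Hesos, not Merara; it does not apply.
Duty = ¥717,293.64 × 0% = ¥0.00.
Line 2 (R-211, Hesos, 1,352 units, ¥11,613.68):
Base rate for R-211 is 35%.
Additional duty on R-211 from Hesos: +53.2%. Applied ad valorem rate: 35% + 53.2% = 88.2%.
Duty = ¥11,613.68 × 88.2% = ¥10,243.27.
Total = ¥0.00 + ¥10,243.27 = ¥10,243.27.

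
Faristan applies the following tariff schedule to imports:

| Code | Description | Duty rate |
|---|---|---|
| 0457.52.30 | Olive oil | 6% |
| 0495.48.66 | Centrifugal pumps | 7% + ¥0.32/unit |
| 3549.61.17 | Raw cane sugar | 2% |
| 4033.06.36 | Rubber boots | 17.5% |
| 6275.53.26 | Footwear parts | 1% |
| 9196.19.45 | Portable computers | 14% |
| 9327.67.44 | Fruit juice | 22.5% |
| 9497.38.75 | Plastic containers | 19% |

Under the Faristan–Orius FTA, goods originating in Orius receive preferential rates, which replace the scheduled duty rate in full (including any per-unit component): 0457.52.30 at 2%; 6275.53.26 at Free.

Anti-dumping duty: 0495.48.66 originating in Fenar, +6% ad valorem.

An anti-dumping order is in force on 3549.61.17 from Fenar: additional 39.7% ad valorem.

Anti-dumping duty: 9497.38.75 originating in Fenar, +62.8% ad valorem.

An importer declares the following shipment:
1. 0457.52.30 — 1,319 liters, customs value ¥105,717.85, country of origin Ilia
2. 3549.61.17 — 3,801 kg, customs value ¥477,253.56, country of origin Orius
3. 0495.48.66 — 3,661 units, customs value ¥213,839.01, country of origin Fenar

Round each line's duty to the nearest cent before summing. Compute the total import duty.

Line 1 (0457.52.30, Ilia, 1,319 liters, ¥105,717.85):
Base rate for 0457.52.30 is 6%.
0457.52.30 has an FTA preferential rate, but origin Ilia is not Orius; base rate stands.
Duty = ¥105,717.85 × 6% = ¥6,343.07.
Line 2 (3549.61.17, Orius, 3,801 kg, ¥477,253.56):
Base rate for 3549.61.17 is 2%.
Origin Orius is the FTA partner but 3549.61.17 is not on the preference list; base rate stands.
The additional-duty order on 3549.61.17 targets Fenar, not Orius; it does not apply.
Duty = ¥477,253.56 × 2% = ¥9,545.07.
Line 3 (0495.48.66, Fenar, 3,661 units, ¥213,839.01):
Base rate for 0495.48.66 is 7% + ¥0.32/unit.
Additional duty on 0495.48.66 from Fenar: +6%. Applied ad valorem rate: 7% + 6% = 13%.
Duty = ¥213,839.01 × 13% + 3,661 × ¥0.32 = ¥28,970.59.
Total = ¥6,343.07 + ¥9,545.07 + ¥28,970.59 = ¥44,858.73.

¥44,858.73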